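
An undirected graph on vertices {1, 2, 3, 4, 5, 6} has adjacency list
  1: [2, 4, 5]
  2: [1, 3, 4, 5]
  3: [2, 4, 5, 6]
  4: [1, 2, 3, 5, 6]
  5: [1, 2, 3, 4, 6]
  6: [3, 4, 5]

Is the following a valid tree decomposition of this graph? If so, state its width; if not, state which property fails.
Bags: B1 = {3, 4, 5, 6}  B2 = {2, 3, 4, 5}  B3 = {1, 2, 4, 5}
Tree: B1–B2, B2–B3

Every vertex of G appears in some bag (union = {1, 2, 3, 4, 5, 6}); every edge is covered by a bag; and for each vertex v the set of bags containing v is connected in the bag tree. The decomposition is therefore valid. The largest bag has 4 vertices, so the width is 3.

Yes; width 3.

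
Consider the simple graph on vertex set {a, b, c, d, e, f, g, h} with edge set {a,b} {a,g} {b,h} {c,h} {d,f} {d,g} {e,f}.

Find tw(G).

A width-1 tree decomposition is:
Bags: B1 = {c, h}  B2 = {b, h}  B3 = {a, b}  B4 = {a, g}  B5 = {d, g}  B6 = {d, f}  B7 = {e, f}
Tree: B1–B2, B2–B3, B3–B4, B4–B5, B5–B6, B6–B7
Each bag holds 2 vertices, so the decomposition has width 1, which upper-bounds the treewidth. Since G has at least one edge (e.g. c–h), it is not an edgeless graph, so tw(G) ≥ 1. Hence tw(G) = 1 exactly.

1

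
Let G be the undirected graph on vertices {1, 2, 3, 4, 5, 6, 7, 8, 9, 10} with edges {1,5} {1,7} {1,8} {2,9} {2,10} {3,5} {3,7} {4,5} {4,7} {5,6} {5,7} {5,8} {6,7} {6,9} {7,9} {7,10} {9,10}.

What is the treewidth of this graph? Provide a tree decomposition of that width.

Every bag has size at most 3, so the width is 3 − 1 = 2 and tw(G) ≤ 2. For the lower bound, the 3 vertices {1, 5, 8} are pairwise adjacent, and any tree decomposition puts a clique entirely inside one bag — forcing width ≥ 2. Therefore the treewidth is 2.

Treewidth 2.
One such decomposition:
Bags: B1 = {1, 5, 7}  B2 = {5, 6, 7}  B3 = {6, 7, 9}  B4 = {7, 9, 10}  B5 = {2, 9, 10}  B6 = {1, 5, 8}  B7 = {4, 5, 7}  B8 = {3, 5, 7}
Tree: B1–B2, B2–B3, B3–B4, B4–B5, B1–B6, B2–B7, B2–B8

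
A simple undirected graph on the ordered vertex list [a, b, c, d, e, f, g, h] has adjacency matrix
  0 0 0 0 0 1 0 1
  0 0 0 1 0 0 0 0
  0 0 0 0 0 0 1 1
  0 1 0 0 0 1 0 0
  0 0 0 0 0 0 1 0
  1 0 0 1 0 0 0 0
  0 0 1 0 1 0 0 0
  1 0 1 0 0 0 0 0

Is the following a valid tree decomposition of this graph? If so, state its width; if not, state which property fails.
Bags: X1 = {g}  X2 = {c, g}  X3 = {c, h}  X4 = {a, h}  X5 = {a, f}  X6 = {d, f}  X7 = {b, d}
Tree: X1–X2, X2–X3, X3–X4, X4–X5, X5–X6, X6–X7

No — vertex e appears in no bag.

A tree decomposition must satisfy three properties: every vertex lies in some bag; for every edge, both endpoints lie together in some bag; and for every vertex, the bags containing it form a connected subtree. Here vertex e appears in no bag, so the decomposition is invalid.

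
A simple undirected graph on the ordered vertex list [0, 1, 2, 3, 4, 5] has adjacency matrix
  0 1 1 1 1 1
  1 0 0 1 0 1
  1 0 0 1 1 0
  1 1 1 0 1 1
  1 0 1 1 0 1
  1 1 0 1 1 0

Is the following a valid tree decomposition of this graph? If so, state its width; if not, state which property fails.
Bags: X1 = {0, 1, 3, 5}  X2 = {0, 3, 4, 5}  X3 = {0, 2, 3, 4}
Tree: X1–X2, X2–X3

Every vertex of G appears in some bag (union = {0, 1, 2, 3, 4, 5}); every edge is covered by a bag; and for each vertex v the set of bags containing v is connected in the bag tree. The decomposition is therefore valid. The largest bag has 4 vertices, so the width is 3.

Yes; width 3.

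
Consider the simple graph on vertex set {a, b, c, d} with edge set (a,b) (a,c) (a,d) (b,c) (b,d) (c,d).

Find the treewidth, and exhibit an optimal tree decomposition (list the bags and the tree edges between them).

With just one bag of size 4, the width is 4 − 1 = 3, so tw(G) ≤ 3. For the lower bound, the 4 vertices {a, b, c, d} are pairwise adjacent, and any tree decomposition puts a clique entirely inside one bag — forcing width ≥ 3. The upper and lower bounds meet at 3, so that is the treewidth.

Treewidth 3.
One optimal decomposition is:
Bags: B1 = {a, b, c, d}
Tree: (single bag)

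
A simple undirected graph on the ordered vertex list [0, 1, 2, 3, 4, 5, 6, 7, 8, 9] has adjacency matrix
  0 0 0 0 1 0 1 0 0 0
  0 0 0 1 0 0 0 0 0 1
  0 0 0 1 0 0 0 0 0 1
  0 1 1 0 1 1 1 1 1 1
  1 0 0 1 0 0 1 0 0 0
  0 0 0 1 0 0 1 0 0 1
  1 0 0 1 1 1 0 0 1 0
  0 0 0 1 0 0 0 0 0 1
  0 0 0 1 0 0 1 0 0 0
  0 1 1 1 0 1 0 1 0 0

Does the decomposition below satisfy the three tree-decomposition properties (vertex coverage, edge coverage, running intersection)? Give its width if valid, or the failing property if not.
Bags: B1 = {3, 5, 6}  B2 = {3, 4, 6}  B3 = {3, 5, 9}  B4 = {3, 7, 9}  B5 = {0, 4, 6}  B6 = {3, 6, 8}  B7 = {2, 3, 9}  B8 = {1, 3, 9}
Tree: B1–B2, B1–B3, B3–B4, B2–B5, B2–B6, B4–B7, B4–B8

Vertex coverage: the bags together contain {0, 1, 2, 3, 4, 5, 6, 7, 8, 9}, the full vertex set. Edge coverage: each edge of G has both endpoints in at least one bag. Running intersection: for every vertex, the bags containing it form a connected subtree. All three properties hold, so this is a valid tree decomposition of width max|bag| − 1 = 2, and hence tw(G) ≤ 2.

Yes; width 2.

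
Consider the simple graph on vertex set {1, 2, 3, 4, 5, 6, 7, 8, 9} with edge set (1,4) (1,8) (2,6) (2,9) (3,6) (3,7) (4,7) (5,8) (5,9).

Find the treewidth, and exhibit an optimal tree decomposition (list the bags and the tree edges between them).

Each bag holds 3 vertices, so the decomposition has width 2, which upper-bounds the treewidth. For the lower bound, G contains the cycle 7–4–1–8–5–9–2–6–3–7, so G is not a forest; only forests have treewidth ≤ 1, hence tw(G) ≥ 2. Hence tw(G) = 2 exactly.

Treewidth 2.
Bags: B1 = {1, 4, 7}  B2 = {1, 7, 8}  B3 = {5, 7, 8}  B4 = {5, 7, 9}  B5 = {2, 7, 9}  B6 = {2, 6, 7}  B7 = {3, 6, 7}
Tree: B1–B2, B2–B3, B3–B4, B4–B5, B5–B6, B6–B7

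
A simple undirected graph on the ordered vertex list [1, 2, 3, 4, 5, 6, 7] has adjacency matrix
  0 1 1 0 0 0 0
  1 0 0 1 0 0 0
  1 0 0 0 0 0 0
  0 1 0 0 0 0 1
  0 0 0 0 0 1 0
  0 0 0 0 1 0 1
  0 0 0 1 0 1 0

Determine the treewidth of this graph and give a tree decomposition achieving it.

Every bag has size at most 2, so the width is 2 − 1 = 1 and tw(G) ≤ 1. G has an edge, so its treewidth is at least 1. Combining the bounds, tw(G) = 1.

Treewidth 1.
Bags: B1 = {1, 3}  B2 = {1, 2}  B3 = {2, 4}  B4 = {4, 7}  B5 = {6, 7}  B6 = {5, 6}
Tree: B1–B2, B2–B3, B3–B4, B4–B5, B5–B6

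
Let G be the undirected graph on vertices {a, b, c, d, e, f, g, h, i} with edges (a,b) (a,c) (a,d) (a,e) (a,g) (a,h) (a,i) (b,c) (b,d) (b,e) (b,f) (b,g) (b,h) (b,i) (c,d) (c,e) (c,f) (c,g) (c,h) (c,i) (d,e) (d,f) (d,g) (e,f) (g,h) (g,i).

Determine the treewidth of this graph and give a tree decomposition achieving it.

Treewidth 4.
One such decomposition:
Bags: B1 = {a, b, c, d, g}  B2 = {a, b, c, g, i}  B3 = {a, b, c, d, e}  B4 = {a, b, c, g, h}  B5 = {b, c, d, e, f}
Tree: B1–B2, B1–B3, B2–B4, B3–B5

Every bag has size at most 5, so the width is 5 − 1 = 4 and tw(G) ≤ 4. For the lower bound, the 5 vertices {a, b, c, d, g} are pairwise adjacent, and any tree decomposition puts a clique entirely inside one bag — forcing width ≥ 4. The upper and lower bounds meet at 4, so that is the treewidth.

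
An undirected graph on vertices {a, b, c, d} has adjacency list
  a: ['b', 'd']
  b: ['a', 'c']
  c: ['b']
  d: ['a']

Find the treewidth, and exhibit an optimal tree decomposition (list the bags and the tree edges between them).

Treewidth 1.
Bags: B1 = {b, c}  B2 = {a, b}  B3 = {a, d}
Tree: B1–B2, B2–B3

Every bag has size at most 2, so the width is 2 − 1 = 1 and tw(G) ≤ 1. G has an edge, so its treewidth is at least 1. Therefore the treewidth is 1.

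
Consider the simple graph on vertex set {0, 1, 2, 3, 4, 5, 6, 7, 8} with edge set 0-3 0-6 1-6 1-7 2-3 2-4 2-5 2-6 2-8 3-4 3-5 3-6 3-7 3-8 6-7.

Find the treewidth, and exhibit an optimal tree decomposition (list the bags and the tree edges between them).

Treewidth 2.
Bags: B1 = {3, 6, 7}  B2 = {2, 3, 6}  B3 = {0, 3, 6}  B4 = {2, 3, 4}  B5 = {2, 3, 8}  B6 = {1, 6, 7}  B7 = {2, 3, 5}
Tree: B1–B2, B1–B3, B2–B4, B4–B5, B1–B6, B5–B7

Every bag has size at most 3, so the width is 3 − 1 = 2 and tw(G) ≤ 2. On the other hand G contains the 3-clique {1, 6, 7}. A clique must lie in a single bag of any decomposition, so no decomposition can have width below 2. Therefore the treewidth is 2.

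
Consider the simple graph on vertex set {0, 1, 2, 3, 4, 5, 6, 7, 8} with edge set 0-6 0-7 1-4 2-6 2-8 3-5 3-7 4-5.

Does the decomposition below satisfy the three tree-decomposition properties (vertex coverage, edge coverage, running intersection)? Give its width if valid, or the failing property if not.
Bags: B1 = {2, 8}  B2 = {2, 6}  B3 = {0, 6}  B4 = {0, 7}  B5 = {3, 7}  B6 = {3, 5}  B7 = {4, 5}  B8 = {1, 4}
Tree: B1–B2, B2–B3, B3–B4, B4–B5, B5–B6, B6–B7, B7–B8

Checking the three conditions: (i) the bags cover all of {0, 1, 2, 3, 4, 5, 6, 7, 8}; (ii) for each edge, some bag contains both endpoints; (iii) the bags containing any fixed vertex form a subtree. All hold, so the decomposition is valid with width 2 − 1 = 1.

Yes; width 1.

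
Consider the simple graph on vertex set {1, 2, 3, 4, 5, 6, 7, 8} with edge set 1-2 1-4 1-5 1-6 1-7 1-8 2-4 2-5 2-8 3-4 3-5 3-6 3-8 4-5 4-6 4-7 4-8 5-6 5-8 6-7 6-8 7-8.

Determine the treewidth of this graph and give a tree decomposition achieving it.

Every bag has size at most 5, so the width is 5 − 1 = 4 and tw(G) ≤ 4. On the other hand G contains the 5-clique {1, 2, 4, 5, 8}. A clique must lie in a single bag of any decomposition, so no decomposition can have width below 4. Combining the bounds, tw(G) = 4.

Treewidth 4.
Bags: B1 = {1, 4, 5, 6, 8}  B2 = {1, 2, 4, 5, 8}  B3 = {1, 4, 6, 7, 8}  B4 = {3, 4, 5, 6, 8}
Tree: B1–B2, B1–B3, B1–B4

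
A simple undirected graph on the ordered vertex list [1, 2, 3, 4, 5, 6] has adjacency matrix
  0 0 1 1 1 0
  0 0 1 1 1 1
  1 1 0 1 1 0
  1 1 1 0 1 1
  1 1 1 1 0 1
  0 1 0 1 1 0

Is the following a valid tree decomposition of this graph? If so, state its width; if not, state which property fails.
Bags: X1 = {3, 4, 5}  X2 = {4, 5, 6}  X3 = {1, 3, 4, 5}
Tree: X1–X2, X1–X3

No — vertex 2 appears in no bag.

A tree decomposition must satisfy three properties: every vertex lies in some bag; for every edge, both endpoints lie together in some bag; and for every vertex, the bags containing it form a connected subtree. Here vertex 2 appears in no bag, so the decomposition is invalid.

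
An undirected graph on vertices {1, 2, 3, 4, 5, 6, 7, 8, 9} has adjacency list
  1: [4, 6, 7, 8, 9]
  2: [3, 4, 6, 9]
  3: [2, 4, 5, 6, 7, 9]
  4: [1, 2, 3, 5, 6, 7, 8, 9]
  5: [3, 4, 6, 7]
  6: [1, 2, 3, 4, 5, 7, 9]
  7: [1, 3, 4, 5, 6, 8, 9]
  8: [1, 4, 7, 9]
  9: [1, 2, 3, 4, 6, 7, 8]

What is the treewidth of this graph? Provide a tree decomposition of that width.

Treewidth 4.
Bags: B1 = {1, 4, 6, 7, 9}  B2 = {1, 4, 7, 8, 9}  B3 = {3, 4, 6, 7, 9}  B4 = {3, 4, 5, 6, 7}  B5 = {2, 3, 4, 6, 9}
Tree: B1–B2, B1–B3, B3–B4, B3–B5

Each bag holds 5 vertices, so the decomposition has width 4, which upper-bounds the treewidth. Conversely, {1, 4, 7, 8, 9} is a clique of size 5, and the vertices of any clique must share a bag in every tree decomposition; so some bag has ≥ 5 vertices and tw(G) ≥ 4. The upper and lower bounds meet at 4, so that is the treewidth.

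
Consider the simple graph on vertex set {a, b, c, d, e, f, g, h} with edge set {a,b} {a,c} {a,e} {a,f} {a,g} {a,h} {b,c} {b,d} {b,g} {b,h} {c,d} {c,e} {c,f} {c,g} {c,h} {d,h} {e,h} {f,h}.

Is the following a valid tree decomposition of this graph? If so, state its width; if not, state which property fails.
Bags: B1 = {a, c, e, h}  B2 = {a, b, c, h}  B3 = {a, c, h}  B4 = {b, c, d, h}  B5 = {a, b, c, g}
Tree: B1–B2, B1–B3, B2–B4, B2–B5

A tree decomposition must satisfy three properties: every vertex lies in some bag; for every edge, both endpoints lie together in some bag; and for every vertex, the bags containing it form a connected subtree. Here vertex f appears in no bag, so the decomposition is invalid.

No — vertex f appears in no bag.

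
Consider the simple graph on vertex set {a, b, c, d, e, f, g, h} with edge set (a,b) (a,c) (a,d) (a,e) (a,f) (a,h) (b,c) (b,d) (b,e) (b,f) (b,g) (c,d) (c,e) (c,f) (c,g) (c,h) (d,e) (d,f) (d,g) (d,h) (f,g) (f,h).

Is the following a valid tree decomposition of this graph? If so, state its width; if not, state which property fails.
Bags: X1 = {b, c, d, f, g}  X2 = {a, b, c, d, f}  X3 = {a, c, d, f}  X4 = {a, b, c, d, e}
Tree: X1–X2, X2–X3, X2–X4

No — vertex h appears in no bag.

A tree decomposition must satisfy three properties: every vertex lies in some bag; for every edge, both endpoints lie together in some bag; and for every vertex, the bags containing it form a connected subtree. Here vertex h appears in no bag, so the decomposition is invalid.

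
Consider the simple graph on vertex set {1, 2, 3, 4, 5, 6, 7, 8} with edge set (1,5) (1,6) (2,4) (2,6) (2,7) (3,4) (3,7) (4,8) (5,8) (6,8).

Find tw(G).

A width-2 tree decomposition is:
Bags: B1 = {1, 5, 8}  B2 = {1, 6, 8}  B3 = {4, 6, 8}  B4 = {2, 4, 6}  B5 = {2, 3, 4}  B6 = {2, 3, 7}
Tree: B1–B2, B2–B3, B3–B4, B4–B5, B5–B6
Every bag has size at most 3, so the width is 3 − 1 = 2 and tw(G) ≤ 2. Since 5–1–6–8–5 is a cycle in G, G is not acyclic. Forests are exactly the graphs of treewidth ≤ 1, so tw(G) ≥ 2. The upper and lower bounds meet at 2, so that is the treewidth.

2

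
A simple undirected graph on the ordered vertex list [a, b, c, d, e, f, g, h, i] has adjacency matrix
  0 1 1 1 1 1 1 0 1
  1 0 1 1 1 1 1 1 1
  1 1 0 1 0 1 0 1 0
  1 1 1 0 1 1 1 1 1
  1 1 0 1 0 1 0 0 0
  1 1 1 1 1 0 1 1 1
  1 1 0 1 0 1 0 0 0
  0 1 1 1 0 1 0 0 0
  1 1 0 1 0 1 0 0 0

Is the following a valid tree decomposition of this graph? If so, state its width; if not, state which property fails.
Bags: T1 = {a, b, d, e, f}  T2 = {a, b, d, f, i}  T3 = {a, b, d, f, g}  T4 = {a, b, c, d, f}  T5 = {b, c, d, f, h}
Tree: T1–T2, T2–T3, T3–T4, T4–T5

Vertex coverage: the bags together contain {a, b, c, d, e, f, g, h, i}, the full vertex set. Edge coverage: each edge of G has both endpoints in at least one bag. Running intersection: for every vertex, the bags containing it form a connected subtree. All three properties hold, so this is a valid tree decomposition of width max|bag| − 1 = 4, and hence tw(G) ≤ 4.

Yes; width 4.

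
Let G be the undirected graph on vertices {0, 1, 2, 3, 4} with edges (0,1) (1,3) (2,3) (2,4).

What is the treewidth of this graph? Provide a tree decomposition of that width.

Every bag has size at most 2, so the width is 2 − 1 = 1 and tw(G) ≤ 1. G has an edge, so its treewidth is at least 1. The upper and lower bounds meet at 1, so that is the treewidth.

Treewidth 1.
One optimal decomposition is:
Bags: B1 = {0, 1}  B2 = {1, 3}  B3 = {2, 3}  B4 = {2, 4}
Tree: B1–B2, B2–B3, B3–B4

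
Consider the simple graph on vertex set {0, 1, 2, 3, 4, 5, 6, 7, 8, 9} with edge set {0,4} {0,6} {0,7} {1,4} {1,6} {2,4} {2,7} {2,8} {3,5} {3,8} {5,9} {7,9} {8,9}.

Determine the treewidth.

2

A width-2 tree decomposition is:
Bags: B1 = {0, 1, 6}  B2 = {0, 1, 4}  B3 = {0, 4, 7}  B4 = {2, 4, 7}  B5 = {2, 7, 9}  B6 = {2, 8, 9}  B7 = {5, 8, 9}  B8 = {3, 5, 8}
Tree: B1–B2, B2–B3, B3–B4, B4–B5, B5–B6, B6–B7, B7–B8
Each bag holds 3 vertices, so the decomposition has width 2, which upper-bounds the treewidth. Since 6–1–4–0–6 is a cycle in G, G is not acyclic. Forests are exactly the graphs of treewidth ≤ 1, so tw(G) ≥ 2. Therefore the treewidth is 2.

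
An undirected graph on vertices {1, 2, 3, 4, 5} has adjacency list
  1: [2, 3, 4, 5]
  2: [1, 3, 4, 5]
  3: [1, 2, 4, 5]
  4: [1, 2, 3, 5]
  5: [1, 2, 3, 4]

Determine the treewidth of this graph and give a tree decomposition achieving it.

A single bag containing all 5 vertices is trivially a valid decomposition of width 4. On the other hand G contains the 5-clique {1, 2, 3, 4, 5}. A clique must lie in a single bag of any decomposition, so no decomposition can have width below 4. Hence tw(G) = 4 exactly.

Treewidth 4.
One such decomposition:
Bags: B1 = {1, 2, 3, 4, 5}
Tree: (single bag)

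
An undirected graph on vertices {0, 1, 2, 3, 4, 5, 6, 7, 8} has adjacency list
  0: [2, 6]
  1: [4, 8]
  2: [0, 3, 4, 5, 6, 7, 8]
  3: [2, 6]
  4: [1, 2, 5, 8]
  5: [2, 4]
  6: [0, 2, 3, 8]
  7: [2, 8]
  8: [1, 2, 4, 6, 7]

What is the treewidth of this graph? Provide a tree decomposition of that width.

Treewidth 2.
One optimal decomposition is:
Bags: B1 = {2, 7, 8}  B2 = {2, 4, 8}  B3 = {2, 6, 8}  B4 = {2, 4, 5}  B5 = {1, 4, 8}  B6 = {2, 3, 6}  B7 = {0, 2, 6}
Tree: B1–B2, B2–B3, B2–B4, B2–B5, B3–B6, B3–B7

Every bag has size at most 3, so the width is 3 − 1 = 2 and tw(G) ≤ 2. On the other hand G contains the 3-clique {1, 4, 8}. A clique must lie in a single bag of any decomposition, so no decomposition can have width below 2. The upper and lower bounds meet at 2, so that is the treewidth.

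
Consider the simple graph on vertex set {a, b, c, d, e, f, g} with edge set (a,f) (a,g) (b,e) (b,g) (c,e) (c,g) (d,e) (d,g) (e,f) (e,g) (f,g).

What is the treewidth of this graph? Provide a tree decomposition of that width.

Treewidth 2.
Bags: B1 = {e, f, g}  B2 = {b, e, g}  B3 = {c, e, g}  B4 = {a, f, g}  B5 = {d, e, g}
Tree: B1–B2, B1–B3, B1–B4, B1–B5

Each bag holds 3 vertices, so the decomposition has width 2, which upper-bounds the treewidth. Conversely, {d, e, g} is a clique of size 3, and the vertices of any clique must share a bag in every tree decomposition; so some bag has ≥ 3 vertices and tw(G) ≥ 2. The upper and lower bounds meet at 2, so that is the treewidth.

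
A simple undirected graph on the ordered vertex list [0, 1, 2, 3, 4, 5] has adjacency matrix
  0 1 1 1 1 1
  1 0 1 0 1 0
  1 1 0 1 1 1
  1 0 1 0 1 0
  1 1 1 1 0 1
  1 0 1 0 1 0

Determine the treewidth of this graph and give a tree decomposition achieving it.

Treewidth 3.
Bags: B1 = {0, 2, 3, 4}  B2 = {0, 1, 2, 4}  B3 = {0, 2, 4, 5}
Tree: B1–B2, B2–B3

Every bag has size at most 4, so the width is 4 − 1 = 3 and tw(G) ≤ 3. On the other hand G contains the 4-clique {0, 1, 2, 4}. A clique must lie in a single bag of any decomposition, so no decomposition can have width below 3. Combining the bounds, tw(G) = 3.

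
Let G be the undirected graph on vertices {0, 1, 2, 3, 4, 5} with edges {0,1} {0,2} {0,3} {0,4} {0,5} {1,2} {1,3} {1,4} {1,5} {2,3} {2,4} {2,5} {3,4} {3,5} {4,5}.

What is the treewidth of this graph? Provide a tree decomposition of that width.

Treewidth 5.
One optimal decomposition is:
Bags: B1 = {0, 1, 2, 3, 4, 5}
Tree: (single bag)

With just one bag of size 6, the width is 6 − 1 = 5, so tw(G) ≤ 5. Conversely, {0, 1, 2, 3, 4, 5} is a clique of size 6, and the vertices of any clique must share a bag in every tree decomposition; so some bag has ≥ 6 vertices and tw(G) ≥ 5. Hence tw(G) = 5 exactly.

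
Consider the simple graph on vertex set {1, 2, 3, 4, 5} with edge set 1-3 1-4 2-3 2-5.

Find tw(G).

1

A width-1 tree decomposition is:
Bags: B1 = {2, 3}  B2 = {1, 3}  B3 = {2, 5}  B4 = {1, 4}
Tree: B1–B2, B1–B3, B2–B4
Every bag has size at most 2, so the width is 2 − 1 = 1 and tw(G) ≤ 1. G has an edge, so its treewidth is at least 1. Therefore the treewidth is 1.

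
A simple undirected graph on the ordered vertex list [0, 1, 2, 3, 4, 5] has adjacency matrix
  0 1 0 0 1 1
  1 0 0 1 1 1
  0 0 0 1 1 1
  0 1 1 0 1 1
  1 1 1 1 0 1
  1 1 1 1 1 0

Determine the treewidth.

3

A width-3 tree decomposition is:
Bags: B1 = {1, 3, 4, 5}  B2 = {2, 3, 4, 5}  B3 = {0, 1, 4, 5}
Tree: B1–B2, B1–B3
Each bag holds 4 vertices, so the decomposition has width 3, which upper-bounds the treewidth. On the other hand G contains the 4-clique {0, 1, 4, 5}. A clique must lie in a single bag of any decomposition, so no decomposition can have width below 3. Hence tw(G) = 3 exactly.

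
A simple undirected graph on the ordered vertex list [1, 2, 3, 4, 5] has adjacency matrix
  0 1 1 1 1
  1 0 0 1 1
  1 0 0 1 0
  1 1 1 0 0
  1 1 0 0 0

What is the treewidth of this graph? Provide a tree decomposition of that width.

Treewidth 2.
One such decomposition:
Bags: B1 = {1, 2, 5}  B2 = {1, 2, 4}  B3 = {1, 3, 4}
Tree: B1–B2, B2–B3

Each bag holds 3 vertices, so the decomposition has width 2, which upper-bounds the treewidth. For the lower bound, the 3 vertices {1, 2, 4} are pairwise adjacent, and any tree decomposition puts a clique entirely inside one bag — forcing width ≥ 2. The upper and lower bounds meet at 2, so that is the treewidth.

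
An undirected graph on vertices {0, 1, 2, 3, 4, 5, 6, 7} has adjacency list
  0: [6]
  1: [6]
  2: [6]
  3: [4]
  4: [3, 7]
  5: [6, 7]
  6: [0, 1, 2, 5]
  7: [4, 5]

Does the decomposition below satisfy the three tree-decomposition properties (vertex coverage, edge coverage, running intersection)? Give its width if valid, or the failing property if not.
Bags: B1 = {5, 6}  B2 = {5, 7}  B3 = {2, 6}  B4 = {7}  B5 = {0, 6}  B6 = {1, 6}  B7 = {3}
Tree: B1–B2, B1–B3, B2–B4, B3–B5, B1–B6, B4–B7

No — vertex 4 appears in no bag.

A tree decomposition must satisfy three properties: every vertex lies in some bag; for every edge, both endpoints lie together in some bag; and for every vertex, the bags containing it form a connected subtree. Here vertex 4 appears in no bag, so the decomposition is invalid.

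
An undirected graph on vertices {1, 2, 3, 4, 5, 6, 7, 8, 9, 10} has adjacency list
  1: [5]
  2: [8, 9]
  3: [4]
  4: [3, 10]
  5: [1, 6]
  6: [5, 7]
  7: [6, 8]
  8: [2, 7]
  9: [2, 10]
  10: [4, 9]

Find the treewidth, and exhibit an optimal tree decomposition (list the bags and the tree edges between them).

Treewidth 1.
Bags: B1 = {3, 4}  B2 = {4, 10}  B3 = {9, 10}  B4 = {2, 9}  B5 = {2, 8}  B6 = {7, 8}  B7 = {6, 7}  B8 = {5, 6}  B9 = {1, 5}
Tree: B1–B2, B2–B3, B3–B4, B4–B5, B5–B6, B6–B7, B7–B8, B8–B9

Each bag holds 2 vertices, so the decomposition has width 1, which upper-bounds the treewidth. Since G has at least one edge (e.g. 3–4), it is not an edgeless graph, so tw(G) ≥ 1. Hence tw(G) = 1 exactly.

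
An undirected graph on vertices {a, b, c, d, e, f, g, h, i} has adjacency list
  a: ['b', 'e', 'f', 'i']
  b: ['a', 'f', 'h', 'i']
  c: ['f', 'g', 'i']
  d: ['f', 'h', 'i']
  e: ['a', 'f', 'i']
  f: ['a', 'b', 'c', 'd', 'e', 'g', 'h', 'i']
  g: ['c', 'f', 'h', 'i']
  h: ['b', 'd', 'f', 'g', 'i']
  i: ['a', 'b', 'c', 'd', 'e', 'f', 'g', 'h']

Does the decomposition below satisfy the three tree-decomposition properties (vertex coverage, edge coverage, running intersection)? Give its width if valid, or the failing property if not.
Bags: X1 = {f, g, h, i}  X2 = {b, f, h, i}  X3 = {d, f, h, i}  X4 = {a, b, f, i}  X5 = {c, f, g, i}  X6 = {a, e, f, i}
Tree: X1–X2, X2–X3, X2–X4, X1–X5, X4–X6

Yes; width 3.

Every vertex of G appears in some bag (union = {a, b, c, d, e, f, g, h, i}); every edge is covered by a bag; and for each vertex v the set of bags containing v is connected in the bag tree. The decomposition is therefore valid. The largest bag has 4 vertices, so the width is 3.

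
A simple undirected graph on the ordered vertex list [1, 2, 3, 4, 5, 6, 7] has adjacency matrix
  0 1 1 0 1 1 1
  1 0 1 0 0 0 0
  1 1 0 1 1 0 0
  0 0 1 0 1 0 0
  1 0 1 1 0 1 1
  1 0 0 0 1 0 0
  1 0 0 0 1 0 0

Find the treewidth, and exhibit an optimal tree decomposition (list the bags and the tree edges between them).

Every bag has size at most 3, so the width is 3 − 1 = 2 and tw(G) ≤ 2. Conversely, {1, 2, 3} is a clique of size 3, and the vertices of any clique must share a bag in every tree decomposition; so some bag has ≥ 3 vertices and tw(G) ≥ 2. Therefore the treewidth is 2.

Treewidth 2.
One such decomposition:
Bags: B1 = {1, 5, 6}  B2 = {1, 3, 5}  B3 = {3, 4, 5}  B4 = {1, 5, 7}  B5 = {1, 2, 3}
Tree: B1–B2, B2–B3, B2–B4, B2–B5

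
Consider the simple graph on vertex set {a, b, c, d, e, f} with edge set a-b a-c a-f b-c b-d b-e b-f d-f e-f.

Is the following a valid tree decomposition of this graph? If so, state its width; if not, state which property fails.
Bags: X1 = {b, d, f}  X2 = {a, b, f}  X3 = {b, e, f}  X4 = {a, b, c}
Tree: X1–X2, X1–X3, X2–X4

Checking the three conditions: (i) the bags cover all of {a, b, c, d, e, f}; (ii) for each edge, some bag contains both endpoints; (iii) the bags containing any fixed vertex form a subtree. All hold, so the decomposition is valid with width 3 − 1 = 2.

Yes; width 2.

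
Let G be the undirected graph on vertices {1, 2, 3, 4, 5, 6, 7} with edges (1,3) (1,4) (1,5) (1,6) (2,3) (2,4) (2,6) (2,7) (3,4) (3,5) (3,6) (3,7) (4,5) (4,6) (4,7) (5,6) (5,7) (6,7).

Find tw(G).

A width-4 tree decomposition is:
Bags: B1 = {3, 4, 5, 6, 7}  B2 = {1, 3, 4, 5, 6}  B3 = {2, 3, 4, 6, 7}
Tree: B1–B2, B1–B3
Every bag has size at most 5, so the width is 5 − 1 = 4 and tw(G) ≤ 4. For the lower bound, the 5 vertices {2, 3, 4, 6, 7} are pairwise adjacent, and any tree decomposition puts a clique entirely inside one bag — forcing width ≥ 4. Combining the bounds, tw(G) = 4.

4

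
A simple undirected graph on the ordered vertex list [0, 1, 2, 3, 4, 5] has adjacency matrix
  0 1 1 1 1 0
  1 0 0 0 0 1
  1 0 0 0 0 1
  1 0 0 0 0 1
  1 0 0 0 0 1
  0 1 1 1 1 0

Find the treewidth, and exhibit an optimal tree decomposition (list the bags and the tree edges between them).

Treewidth 2.
One optimal decomposition is:
Bags: B1 = {0, 4, 5}  B2 = {0, 2, 5}  B3 = {0, 1, 5}  B4 = {0, 3, 5}
Tree: B1–B2, B2–B3, B3–B4

Every bag has size at most 3, so the width is 3 − 1 = 2 and tw(G) ≤ 2. For the lower bound, G contains the cycle 5–4–0–2–5, so G is not a forest; only forests have treewidth ≤ 1, hence tw(G) ≥ 2. The upper and lower bounds meet at 2, so that is the treewidth.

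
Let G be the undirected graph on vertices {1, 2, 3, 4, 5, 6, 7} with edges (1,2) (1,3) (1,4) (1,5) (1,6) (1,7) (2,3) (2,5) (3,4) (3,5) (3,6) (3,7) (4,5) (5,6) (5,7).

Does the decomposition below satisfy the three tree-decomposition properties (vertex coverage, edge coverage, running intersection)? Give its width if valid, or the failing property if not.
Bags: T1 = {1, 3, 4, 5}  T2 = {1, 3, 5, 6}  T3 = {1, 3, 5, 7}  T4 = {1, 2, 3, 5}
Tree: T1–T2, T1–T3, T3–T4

Checking the three conditions: (i) the bags cover all of {1, 2, 3, 4, 5, 6, 7}; (ii) for each edge, some bag contains both endpoints; (iii) the bags containing any fixed vertex form a subtree. All hold, so the decomposition is valid with width 4 − 1 = 3.

Yes; width 3.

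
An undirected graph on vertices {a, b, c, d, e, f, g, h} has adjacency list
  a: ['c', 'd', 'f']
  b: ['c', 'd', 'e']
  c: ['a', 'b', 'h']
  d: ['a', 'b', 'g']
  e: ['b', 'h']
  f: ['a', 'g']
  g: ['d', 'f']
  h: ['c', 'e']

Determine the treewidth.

2

A width-2 tree decomposition is:
Bags: B1 = {c, e, h}  B2 = {b, c, e}  B3 = {a, b, c}  B4 = {a, b, d}  B5 = {a, d, f}  B6 = {d, f, g}
Tree: B1–B2, B2–B3, B3–B4, B4–B5, B5–B6
Each bag holds 3 vertices, so the decomposition has width 2, which upper-bounds the treewidth. The edges h–e–b–c–h form a cycle, so G is not a tree and its treewidth is at least 2. Combining the bounds, tw(G) = 2.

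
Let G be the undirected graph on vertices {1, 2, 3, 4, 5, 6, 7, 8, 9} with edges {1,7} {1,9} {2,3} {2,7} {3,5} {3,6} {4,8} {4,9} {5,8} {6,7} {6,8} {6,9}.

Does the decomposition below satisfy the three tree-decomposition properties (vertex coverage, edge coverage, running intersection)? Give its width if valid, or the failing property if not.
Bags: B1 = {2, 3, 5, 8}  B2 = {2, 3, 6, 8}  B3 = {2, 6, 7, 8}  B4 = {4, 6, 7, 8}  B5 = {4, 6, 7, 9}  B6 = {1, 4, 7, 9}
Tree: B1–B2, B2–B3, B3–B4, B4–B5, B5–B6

Vertex coverage: the bags together contain {1, 2, 3, 4, 5, 6, 7, 8, 9}, the full vertex set. Edge coverage: each edge of G has both endpoints in at least one bag. Running intersection: for every vertex, the bags containing it form a connected subtree. All three properties hold, so this is a valid tree decomposition of width max|bag| − 1 = 3, and hence tw(G) ≤ 3.

Yes; width 3.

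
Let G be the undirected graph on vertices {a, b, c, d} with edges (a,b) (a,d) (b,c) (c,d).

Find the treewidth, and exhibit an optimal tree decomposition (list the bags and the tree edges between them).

Treewidth 2.
Bags: B1 = {a, c, d}  B2 = {a, b, c}
Tree: B1–B2

Each bag holds 3 vertices, so the decomposition has width 2, which upper-bounds the treewidth. Since a–d–c–b–a is a cycle in G, G is not acyclic. Forests are exactly the graphs of treewidth ≤ 1, so tw(G) ≥ 2. Combining the bounds, tw(G) = 2.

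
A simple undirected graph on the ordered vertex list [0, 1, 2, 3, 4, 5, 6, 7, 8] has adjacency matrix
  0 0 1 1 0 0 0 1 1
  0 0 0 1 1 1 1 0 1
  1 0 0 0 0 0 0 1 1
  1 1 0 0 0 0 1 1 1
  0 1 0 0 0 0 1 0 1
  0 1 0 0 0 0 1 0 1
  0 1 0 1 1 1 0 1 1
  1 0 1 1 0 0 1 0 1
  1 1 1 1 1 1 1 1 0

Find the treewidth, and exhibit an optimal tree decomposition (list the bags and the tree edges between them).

Treewidth 3.
One optimal decomposition is:
Bags: B1 = {3, 6, 7, 8}  B2 = {0, 3, 7, 8}  B3 = {0, 2, 7, 8}  B4 = {1, 3, 6, 8}  B5 = {1, 4, 6, 8}  B6 = {1, 5, 6, 8}
Tree: B1–B2, B2–B3, B1–B4, B4–B5, B5–B6

The largest bag has 4 vertices, giving width 3; this decomposition certifies tw(G) ≤ 3. Conversely, {0, 2, 7, 8} is a clique of size 4, and the vertices of any clique must share a bag in every tree decomposition; so some bag has ≥ 4 vertices and tw(G) ≥ 3. Therefore the treewidth is 3.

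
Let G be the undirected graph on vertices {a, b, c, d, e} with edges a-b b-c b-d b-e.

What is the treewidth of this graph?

1

A width-1 tree decomposition is:
Bags: B1 = {b, d}  B2 = {b, e}  B3 = {a, b}  B4 = {b, c}
Tree: B1–B2, B1–B3, B3–B4
The largest bag has 2 vertices, giving width 1; this decomposition certifies tw(G) ≤ 1. G has an edge, so its treewidth is at least 1. Hence tw(G) = 1 exactly.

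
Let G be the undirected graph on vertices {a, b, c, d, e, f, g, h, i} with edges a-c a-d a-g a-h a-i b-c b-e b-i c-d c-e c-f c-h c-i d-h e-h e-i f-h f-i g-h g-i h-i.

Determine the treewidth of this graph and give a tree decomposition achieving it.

Treewidth 3.
One such decomposition:
Bags: B1 = {a, c, d, h}  B2 = {a, c, h, i}  B3 = {c, e, h, i}  B4 = {c, f, h, i}  B5 = {b, c, e, i}  B6 = {a, g, h, i}
Tree: B1–B2, B2–B3, B2–B4, B3–B5, B2–B6

Each bag holds 4 vertices, so the decomposition has width 3, which upper-bounds the treewidth. For the lower bound, the 4 vertices {a, c, d, h} are pairwise adjacent, and any tree decomposition puts a clique entirely inside one bag — forcing width ≥ 3. The upper and lower bounds meet at 3, so that is the treewidth.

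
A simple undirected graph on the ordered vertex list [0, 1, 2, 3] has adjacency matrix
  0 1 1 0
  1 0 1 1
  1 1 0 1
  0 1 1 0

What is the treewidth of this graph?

2

A width-2 tree decomposition is:
Bags: B1 = {1, 2, 3}  B2 = {0, 1, 2}
Tree: B1–B2
Every bag has size at most 3, so the width is 3 − 1 = 2 and tw(G) ≤ 2. Conversely, {0, 1, 2} is a clique of size 3, and the vertices of any clique must share a bag in every tree decomposition; so some bag has ≥ 3 vertices and tw(G) ≥ 2. Combining the bounds, tw(G) = 2.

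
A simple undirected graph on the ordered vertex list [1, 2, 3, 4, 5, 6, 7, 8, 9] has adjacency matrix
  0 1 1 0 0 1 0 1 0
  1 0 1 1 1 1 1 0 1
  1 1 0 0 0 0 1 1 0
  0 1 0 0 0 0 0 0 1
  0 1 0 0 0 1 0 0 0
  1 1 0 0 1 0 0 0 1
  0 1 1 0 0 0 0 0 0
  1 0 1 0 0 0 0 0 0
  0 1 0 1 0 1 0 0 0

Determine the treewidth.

2

A width-2 tree decomposition is:
Bags: B1 = {1, 2, 3}  B2 = {1, 2, 6}  B3 = {2, 3, 7}  B4 = {2, 6, 9}  B5 = {2, 4, 9}  B6 = {2, 5, 6}  B7 = {1, 3, 8}
Tree: B1–B2, B1–B3, B2–B4, B4–B5, B4–B6, B1–B7
The largest bag has 3 vertices, giving width 2; this decomposition certifies tw(G) ≤ 2. For the lower bound, the 3 vertices {1, 3, 8} are pairwise adjacent, and any tree decomposition puts a clique entirely inside one bag — forcing width ≥ 2. Hence tw(G) = 2 exactly.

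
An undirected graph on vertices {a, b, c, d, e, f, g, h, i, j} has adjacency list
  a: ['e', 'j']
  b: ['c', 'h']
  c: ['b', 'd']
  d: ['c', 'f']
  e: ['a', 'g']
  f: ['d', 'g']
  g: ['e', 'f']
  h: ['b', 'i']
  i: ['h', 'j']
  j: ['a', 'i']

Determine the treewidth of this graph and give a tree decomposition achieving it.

Each bag holds 3 vertices, so the decomposition has width 2, which upper-bounds the treewidth. For the lower bound, G contains the cycle c–d–f–g–e–a–j–i–h–b–c, so G is not a forest; only forests have treewidth ≤ 1, hence tw(G) ≥ 2. Therefore the treewidth is 2.

Treewidth 2.
One optimal decomposition is:
Bags: B1 = {c, d, f}  B2 = {c, f, g}  B3 = {c, e, g}  B4 = {a, c, e}  B5 = {a, c, j}  B6 = {c, i, j}  B7 = {c, h, i}  B8 = {b, c, h}
Tree: B1–B2, B2–B3, B3–B4, B4–B5, B5–B6, B6–B7, B7–B8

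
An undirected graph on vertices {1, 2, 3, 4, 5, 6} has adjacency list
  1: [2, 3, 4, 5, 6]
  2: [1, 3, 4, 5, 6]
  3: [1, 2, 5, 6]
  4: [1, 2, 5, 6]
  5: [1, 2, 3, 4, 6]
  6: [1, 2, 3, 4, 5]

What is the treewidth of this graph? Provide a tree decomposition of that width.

Each bag holds 5 vertices, so the decomposition has width 4, which upper-bounds the treewidth. For the lower bound, the 5 vertices {1, 2, 3, 5, 6} are pairwise adjacent, and any tree decomposition puts a clique entirely inside one bag — forcing width ≥ 4. Hence tw(G) = 4 exactly.

Treewidth 4.
Bags: B1 = {1, 2, 3, 5, 6}  B2 = {1, 2, 4, 5, 6}
Tree: B1–B2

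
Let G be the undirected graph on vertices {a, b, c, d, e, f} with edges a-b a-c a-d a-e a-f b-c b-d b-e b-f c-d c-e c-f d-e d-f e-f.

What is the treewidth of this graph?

5

A width-5 tree decomposition is:
Bags: B1 = {a, b, c, d, e, f}
Tree: (single bag)
A single bag containing all 6 vertices is trivially a valid decomposition of width 5. For the lower bound, the 6 vertices {a, b, c, d, e, f} are pairwise adjacent, and any tree decomposition puts a clique entirely inside one bag — forcing width ≥ 5. Therefore the treewidth is 5.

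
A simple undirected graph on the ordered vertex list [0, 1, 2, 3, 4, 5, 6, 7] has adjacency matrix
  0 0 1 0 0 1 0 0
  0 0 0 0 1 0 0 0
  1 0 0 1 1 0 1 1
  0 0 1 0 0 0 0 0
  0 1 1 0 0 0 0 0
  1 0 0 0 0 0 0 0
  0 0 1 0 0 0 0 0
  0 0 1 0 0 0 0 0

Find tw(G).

A width-1 tree decomposition is:
Bags: B1 = {2, 7}  B2 = {2, 4}  B3 = {0, 2}  B4 = {1, 4}  B5 = {2, 6}  B6 = {2, 3}  B7 = {0, 5}
Tree: B1–B2, B1–B3, B2–B4, B2–B5, B1–B6, B3–B7
Every bag has size at most 2, so the width is 2 − 1 = 1 and tw(G) ≤ 1. G has an edge, so its treewidth is at least 1. Combining the bounds, tw(G) = 1.

1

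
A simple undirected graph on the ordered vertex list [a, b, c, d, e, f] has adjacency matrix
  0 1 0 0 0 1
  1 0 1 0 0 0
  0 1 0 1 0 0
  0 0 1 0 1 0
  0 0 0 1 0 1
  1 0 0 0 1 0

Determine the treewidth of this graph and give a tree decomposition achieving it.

Treewidth 2.
One optimal decomposition is:
Bags: B1 = {a, b, c}  B2 = {a, c, f}  B3 = {c, e, f}  B4 = {c, d, e}
Tree: B1–B2, B2–B3, B3–B4

Each bag holds 3 vertices, so the decomposition has width 2, which upper-bounds the treewidth. Since c–b–a–f–e–d–c is a cycle in G, G is not acyclic. Forests are exactly the graphs of treewidth ≤ 1, so tw(G) ≥ 2. The upper and lower bounds meet at 2, so that is the treewidth.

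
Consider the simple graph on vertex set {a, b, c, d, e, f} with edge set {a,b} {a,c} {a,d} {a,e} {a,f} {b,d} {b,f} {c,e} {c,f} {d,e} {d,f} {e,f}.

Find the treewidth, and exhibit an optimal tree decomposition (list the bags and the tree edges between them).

Each bag holds 4 vertices, so the decomposition has width 3, which upper-bounds the treewidth. For the lower bound, the 4 vertices {a, d, e, f} are pairwise adjacent, and any tree decomposition puts a clique entirely inside one bag — forcing width ≥ 3. Combining the bounds, tw(G) = 3.

Treewidth 3.
One such decomposition:
Bags: B1 = {a, c, e, f}  B2 = {a, d, e, f}  B3 = {a, b, d, f}
Tree: B1–B2, B2–B3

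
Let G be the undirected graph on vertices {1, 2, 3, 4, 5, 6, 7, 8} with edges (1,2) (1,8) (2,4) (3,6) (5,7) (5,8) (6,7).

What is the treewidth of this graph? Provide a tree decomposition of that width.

The largest bag has 2 vertices, giving width 1; this decomposition certifies tw(G) ≤ 1. Any graph with an edge has treewidth ≥ 1, and G has the edge 3–6. Therefore the treewidth is 1.

Treewidth 1.
One optimal decomposition is:
Bags: B1 = {3, 6}  B2 = {6, 7}  B3 = {5, 7}  B4 = {5, 8}  B5 = {1, 8}  B6 = {1, 2}  B7 = {2, 4}
Tree: B1–B2, B2–B3, B3–B4, B4–B5, B5–B6, B6–B7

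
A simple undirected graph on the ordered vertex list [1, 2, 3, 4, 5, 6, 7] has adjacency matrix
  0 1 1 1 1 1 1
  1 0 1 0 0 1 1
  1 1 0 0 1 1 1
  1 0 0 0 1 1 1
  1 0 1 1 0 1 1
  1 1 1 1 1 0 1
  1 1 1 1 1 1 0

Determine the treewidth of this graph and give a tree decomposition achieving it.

Treewidth 4.
One such decomposition:
Bags: B1 = {1, 3, 5, 6, 7}  B2 = {1, 2, 3, 6, 7}  B3 = {1, 4, 5, 6, 7}
Tree: B1–B2, B1–B3

Each bag holds 5 vertices, so the decomposition has width 4, which upper-bounds the treewidth. Conversely, {1, 2, 3, 6, 7} is a clique of size 5, and the vertices of any clique must share a bag in every tree decomposition; so some bag has ≥ 5 vertices and tw(G) ≥ 4. The upper and lower bounds meet at 4, so that is the treewidth.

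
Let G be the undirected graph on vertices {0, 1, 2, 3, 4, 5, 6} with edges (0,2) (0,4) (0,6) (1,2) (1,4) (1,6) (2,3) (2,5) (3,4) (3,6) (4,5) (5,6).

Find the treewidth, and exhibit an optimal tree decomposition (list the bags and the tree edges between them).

Treewidth 3.
One optimal decomposition is:
Bags: B1 = {0, 2, 4, 6}  B2 = {1, 2, 4, 6}  B3 = {2, 3, 4, 6}  B4 = {2, 4, 5, 6}
Tree: B1–B2, B2–B3, B3–B4

Each bag holds 4 vertices, so the decomposition has width 3, which upper-bounds the treewidth. For the lower bound: the 4 vertex sets {0,2}, {1,6}, {4}, {3} are disjoint, each induces a connected subgraph, and every pair is joined by at least one edge of G. Contracting each set to a single vertex therefore yields K_{4} as a minor, and since treewidth is minor-monotone, tw(G) ≥ tw(K_{4}) = 3. Hence tw(G) = 3 exactly.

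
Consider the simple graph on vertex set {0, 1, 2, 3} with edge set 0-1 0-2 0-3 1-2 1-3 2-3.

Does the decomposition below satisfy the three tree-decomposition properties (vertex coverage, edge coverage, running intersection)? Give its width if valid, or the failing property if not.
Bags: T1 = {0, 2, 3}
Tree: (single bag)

No — vertex 1 appears in no bag.

A tree decomposition must satisfy three properties: every vertex lies in some bag; for every edge, both endpoints lie together in some bag; and for every vertex, the bags containing it form a connected subtree. Here vertex 1 appears in no bag, so the decomposition is invalid.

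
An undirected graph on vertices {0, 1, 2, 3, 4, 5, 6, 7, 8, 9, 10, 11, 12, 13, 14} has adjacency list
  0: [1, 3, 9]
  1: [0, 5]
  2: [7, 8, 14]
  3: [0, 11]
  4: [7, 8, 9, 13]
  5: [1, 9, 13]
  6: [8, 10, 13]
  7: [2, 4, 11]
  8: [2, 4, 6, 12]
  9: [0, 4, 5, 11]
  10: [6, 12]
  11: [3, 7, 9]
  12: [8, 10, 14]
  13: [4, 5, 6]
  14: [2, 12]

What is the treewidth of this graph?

3

A width-3 tree decomposition is:
Bags: B1 = {6, 10, 12, 14}  B2 = {6, 8, 12, 14}  B3 = {2, 6, 8, 14}  B4 = {2, 6, 8, 13}  B5 = {2, 4, 8, 13}  B6 = {2, 4, 7, 13}  B7 = {4, 5, 7, 13}  B8 = {4, 5, 7, 9}  B9 = {5, 7, 9, 11}  B10 = {1, 5, 9, 11}  B11 = {0, 1, 9, 11}  B12 = {0, 1, 3, 11}
Tree: B1–B2, B2–B3, B3–B4, B4–B5, B5–B6, B6–B7, B7–B8, B8–B9, B9–B10, B10–B11, B11–B12
The largest bag has 4 vertices, giving width 3; this decomposition certifies tw(G) ≤ 3. For the lower bound: the 4 vertex sets {10,12,14}, {6}, {8}, {2,4,7,13} are disjoint, each induces a connected subgraph, and every pair is joined by at least one edge of G. Contracting each set to a single vertex therefore yields K_{4} as a minor, and since treewidth is minor-monotone, tw(G) ≥ tw(K_{4}) = 3. Therefore the treewidth is 3.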